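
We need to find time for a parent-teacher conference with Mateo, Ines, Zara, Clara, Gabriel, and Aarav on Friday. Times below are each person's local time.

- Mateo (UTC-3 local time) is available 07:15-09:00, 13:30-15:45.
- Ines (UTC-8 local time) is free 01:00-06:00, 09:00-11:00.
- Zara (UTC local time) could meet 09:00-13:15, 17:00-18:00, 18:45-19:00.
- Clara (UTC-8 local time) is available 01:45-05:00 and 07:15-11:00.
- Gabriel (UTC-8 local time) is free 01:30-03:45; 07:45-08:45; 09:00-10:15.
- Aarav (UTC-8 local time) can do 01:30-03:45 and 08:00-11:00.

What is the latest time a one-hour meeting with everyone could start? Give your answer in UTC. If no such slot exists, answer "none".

17:00

Mateo in UTC: 10:15-12:00, 16:30-18:45 (add 3h to convert from UTC-3).
Ines in UTC: 09:00-14:00, 17:00-19:00 (add 8h to convert from UTC-8).
Zara in UTC: 09:00-13:15, 17:00-18:00, 18:45-19:00.
Clara in UTC: 09:45-13:00, 15:15-19:00 (add 8h to convert from UTC-8).
Gabriel in UTC: 09:30-11:45, 15:45-16:45, 17:00-18:15 (add 8h to convert from UTC-8).
Aarav in UTC: 09:30-11:45, 16:00-19:00 (add 8h to convert from UTC-8).
Mateo ∩ Ines: 10:15-12:00, 17:00-18:45.
Mateo ∩ Ines ∩ Zara: 10:15-12:00, 17:00-18:00.
Mateo ∩ Ines ∩ Zara ∩ Clara: 10:15-12:00, 17:00-18:00.
Mateo ∩ Ines ∩ Zara ∩ Clara ∩ Gabriel: 10:15-11:45, 17:00-18:00.
Mateo ∩ Ines ∩ Zara ∩ Clara ∩ Gabriel ∩ Aarav: 10:15-11:45, 17:00-18:00.
The last common window of at least 60 minutes is 17:00-18:00; a 60-minute meeting can start as late as 17:00 and still end by 18:00.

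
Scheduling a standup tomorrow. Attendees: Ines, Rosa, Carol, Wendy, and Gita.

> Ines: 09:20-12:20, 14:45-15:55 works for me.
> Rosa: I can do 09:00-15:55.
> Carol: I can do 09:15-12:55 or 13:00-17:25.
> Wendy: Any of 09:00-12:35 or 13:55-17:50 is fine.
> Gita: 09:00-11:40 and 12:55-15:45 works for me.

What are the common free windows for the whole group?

09:20-11:40, 14:45-15:45

Ines ∩ Rosa: 09:20-12:20, 14:45-15:55.
Ines ∩ Rosa ∩ Carol: 09:20-12:20, 14:45-15:55.
Ines ∩ Rosa ∩ Carol ∩ Wendy: 09:20-12:20, 14:45-15:55.
Ines ∩ Rosa ∩ Carol ∩ Wendy ∩ Gita: 09:20-11:40, 14:45-15:45.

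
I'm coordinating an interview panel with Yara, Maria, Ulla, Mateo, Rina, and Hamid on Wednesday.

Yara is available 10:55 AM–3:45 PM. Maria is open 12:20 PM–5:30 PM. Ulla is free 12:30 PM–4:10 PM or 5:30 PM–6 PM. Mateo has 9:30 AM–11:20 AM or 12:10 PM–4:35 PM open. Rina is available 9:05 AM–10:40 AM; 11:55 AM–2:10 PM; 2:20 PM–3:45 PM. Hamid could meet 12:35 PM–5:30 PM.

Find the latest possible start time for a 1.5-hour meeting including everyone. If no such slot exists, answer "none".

Yara ∩ Maria: 12:20-15:45.
Yara ∩ Maria ∩ Ulla: 12:30-15:45.
Yara ∩ Maria ∩ Ulla ∩ Mateo: 12:30-15:45.
Yara ∩ Maria ∩ Ulla ∩ Mateo ∩ Rina: 12:30-14:10, 14:20-15:45.
Yara ∩ Maria ∩ Ulla ∩ Mateo ∩ Rina ∩ Hamid: 12:35-14:10, 14:20-15:45.
The last common window of at least 90 minutes is 12:35-14:10; a 90-minute meeting can start as late as 12:40 and still end by 14:10.

12:40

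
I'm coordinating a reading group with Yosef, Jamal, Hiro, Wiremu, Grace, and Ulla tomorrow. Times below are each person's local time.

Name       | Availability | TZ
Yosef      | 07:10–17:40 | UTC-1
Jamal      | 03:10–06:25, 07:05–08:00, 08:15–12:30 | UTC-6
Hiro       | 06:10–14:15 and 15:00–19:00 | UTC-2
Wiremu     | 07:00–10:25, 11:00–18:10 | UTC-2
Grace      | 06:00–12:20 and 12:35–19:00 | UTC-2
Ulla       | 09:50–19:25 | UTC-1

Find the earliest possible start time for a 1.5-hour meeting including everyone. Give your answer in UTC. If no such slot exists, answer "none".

10:50

Yosef in UTC: 08:10-18:40 (add 1h to convert from UTC-1).
Jamal in UTC: 09:10-12:25, 13:05-14:00, 14:15-18:30 (add 6h to convert from UTC-6).
Hiro in UTC: 08:10-16:15, 17:00-21:00 (add 2h to convert from UTC-2).
Wiremu in UTC: 09:00-12:25, 13:00-20:10 (add 2h to convert from UTC-2).
Grace in UTC: 08:00-14:20, 14:35-21:00 (add 2h to convert from UTC-2).
Ulla in UTC: 10:50-20:25 (add 1h to convert from UTC-1).
Yosef ∩ Jamal: 09:10-12:25, 13:05-14:00, 14:15-18:30.
Yosef ∩ Jamal ∩ Hiro: 09:10-12:25, 13:05-14:00, 14:15-16:15, 17:00-18:30.
Yosef ∩ Jamal ∩ Hiro ∩ Wiremu: 09:10-12:25, 13:05-14:00, 14:15-16:15, 17:00-18:30.
Yosef ∩ Jamal ∩ Hiro ∩ Wiremu ∩ Grace: 09:10-12:25, 13:05-14:00, 14:15-14:20, 14:35-16:15, 17:00-18:30.
Yosef ∩ Jamal ∩ Hiro ∩ Wiremu ∩ Grace ∩ Ulla: 10:50-12:25, 13:05-14:00, 14:15-14:20, 14:35-16:15, 17:00-18:30.
The first common window of at least 90 minutes is 10:50-12:25, so the earliest start is 10:50.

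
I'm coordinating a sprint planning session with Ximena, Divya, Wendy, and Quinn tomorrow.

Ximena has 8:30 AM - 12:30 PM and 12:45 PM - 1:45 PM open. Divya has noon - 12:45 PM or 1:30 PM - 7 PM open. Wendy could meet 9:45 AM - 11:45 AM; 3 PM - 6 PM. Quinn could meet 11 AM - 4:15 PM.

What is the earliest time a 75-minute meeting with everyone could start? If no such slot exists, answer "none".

none

Ximena ∩ Divya: 12:00-12:30, 13:30-13:45.
Ximena ∩ Divya ∩ Wendy: ∅.
Ximena ∩ Divya ∩ Wendy ∩ Quinn: ∅.
There is no time when everyone is free.
No common window is at least 75 minutes long.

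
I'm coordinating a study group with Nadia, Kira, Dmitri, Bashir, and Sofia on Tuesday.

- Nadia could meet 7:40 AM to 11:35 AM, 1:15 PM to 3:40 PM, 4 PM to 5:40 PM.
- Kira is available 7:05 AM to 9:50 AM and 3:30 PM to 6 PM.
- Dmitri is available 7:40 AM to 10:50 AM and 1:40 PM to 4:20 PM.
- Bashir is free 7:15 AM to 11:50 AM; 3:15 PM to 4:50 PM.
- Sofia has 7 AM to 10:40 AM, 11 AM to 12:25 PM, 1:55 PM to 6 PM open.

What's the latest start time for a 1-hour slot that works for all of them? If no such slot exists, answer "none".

Nadia ∩ Kira: 07:40-09:50, 15:30-15:40, 16:00-17:40.
Nadia ∩ Kira ∩ Dmitri: 07:40-09:50, 15:30-15:40, 16:00-16:20.
Nadia ∩ Kira ∩ Dmitri ∩ Bashir: 07:40-09:50, 15:30-15:40, 16:00-16:20.
Nadia ∩ Kira ∩ Dmitri ∩ Bashir ∩ Sofia: 07:40-09:50, 15:30-15:40, 16:00-16:20.
The last common window of at least 60 minutes is 07:40-09:50; a 60-minute meeting can start as late as 08:50 and still end by 09:50.

08:50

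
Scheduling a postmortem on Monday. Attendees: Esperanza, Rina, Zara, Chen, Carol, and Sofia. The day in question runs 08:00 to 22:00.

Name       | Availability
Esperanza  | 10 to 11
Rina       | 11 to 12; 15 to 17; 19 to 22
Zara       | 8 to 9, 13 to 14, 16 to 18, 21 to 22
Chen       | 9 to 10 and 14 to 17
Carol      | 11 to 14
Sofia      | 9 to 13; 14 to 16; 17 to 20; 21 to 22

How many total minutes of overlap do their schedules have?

Esperanza ∩ Rina: ∅.
Esperanza ∩ Rina ∩ Zara: ∅.
Esperanza ∩ Rina ∩ Zara ∩ Chen: ∅.
Esperanza ∩ Rina ∩ Zara ∩ Chen ∩ Carol: ∅.
Esperanza ∩ Rina ∩ Zara ∩ Chen ∩ Carol ∩ Sofia: ∅.
There is no time when everyone is free.
There is no common window, so the total is 0 minutes.

0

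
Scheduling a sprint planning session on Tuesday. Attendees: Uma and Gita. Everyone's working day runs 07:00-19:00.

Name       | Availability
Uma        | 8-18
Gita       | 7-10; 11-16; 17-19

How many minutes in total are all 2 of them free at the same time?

480

Uma ∩ Gita: 08:00-10:00, 11:00-16:00, 17:00-18:00.
So the common availability across everyone is 08:00-10:00, 11:00-16:00, 17:00-18:00.
Summing the common windows: 120 + 300 + 60 = 480 minutes.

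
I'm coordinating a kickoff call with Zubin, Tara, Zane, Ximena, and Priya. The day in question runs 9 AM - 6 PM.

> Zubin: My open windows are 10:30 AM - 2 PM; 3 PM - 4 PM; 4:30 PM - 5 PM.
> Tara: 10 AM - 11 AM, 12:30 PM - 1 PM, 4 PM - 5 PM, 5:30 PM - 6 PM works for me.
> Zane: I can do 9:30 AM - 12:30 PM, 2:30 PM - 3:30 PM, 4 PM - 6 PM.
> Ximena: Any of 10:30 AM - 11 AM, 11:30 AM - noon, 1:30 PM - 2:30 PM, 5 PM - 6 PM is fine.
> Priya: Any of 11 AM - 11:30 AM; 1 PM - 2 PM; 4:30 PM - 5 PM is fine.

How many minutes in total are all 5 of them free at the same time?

0

Zubin ∩ Tara: 10:30-11:00, 12:30-13:00, 16:30-17:00.
Zubin ∩ Tara ∩ Zane: 10:30-11:00, 16:30-17:00.
Zubin ∩ Tara ∩ Zane ∩ Ximena: 10:30-11:00.
Zubin ∩ Tara ∩ Zane ∩ Ximena ∩ Priya: ∅.
There is no time when everyone is free.
There is no common window, so the total is 0 minutes.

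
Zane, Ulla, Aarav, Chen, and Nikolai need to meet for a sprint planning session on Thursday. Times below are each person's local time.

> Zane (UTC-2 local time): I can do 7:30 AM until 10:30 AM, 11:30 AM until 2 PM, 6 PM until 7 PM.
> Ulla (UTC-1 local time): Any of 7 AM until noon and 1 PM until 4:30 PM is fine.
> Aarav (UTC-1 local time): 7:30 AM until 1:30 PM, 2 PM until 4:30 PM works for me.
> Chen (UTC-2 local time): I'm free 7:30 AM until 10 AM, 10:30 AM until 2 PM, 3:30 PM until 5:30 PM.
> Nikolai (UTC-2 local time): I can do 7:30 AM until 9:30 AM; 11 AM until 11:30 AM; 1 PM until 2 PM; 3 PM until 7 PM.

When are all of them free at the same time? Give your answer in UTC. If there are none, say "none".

09:30-11:30, 15:00-16:00

Zane in UTC: 09:30-12:30, 13:30-16:00, 20:00-21:00 (add 2h to convert from UTC-2).
Ulla in UTC: 08:00-13:00, 14:00-17:30 (add 1h to convert from UTC-1).
Aarav in UTC: 08:30-14:30, 15:00-17:30 (add 1h to convert from UTC-1).
Chen in UTC: 09:30-12:00, 12:30-16:00, 17:30-19:30 (add 2h to convert from UTC-2).
Nikolai in UTC: 09:30-11:30, 13:00-13:30, 15:00-16:00, 17:00-21:00 (add 2h to convert from UTC-2).
Zane ∩ Ulla: 09:30-12:30, 14:00-16:00.
Zane ∩ Ulla ∩ Aarav: 09:30-12:30, 14:00-14:30, 15:00-16:00.
Zane ∩ Ulla ∩ Aarav ∩ Chen: 09:30-12:00, 14:00-14:30, 15:00-16:00.
Zane ∩ Ulla ∩ Aarav ∩ Chen ∩ Nikolai: 09:30-11:30, 15:00-16:00.
So the common availability across everyone is 09:30-11:30, 15:00-16:00.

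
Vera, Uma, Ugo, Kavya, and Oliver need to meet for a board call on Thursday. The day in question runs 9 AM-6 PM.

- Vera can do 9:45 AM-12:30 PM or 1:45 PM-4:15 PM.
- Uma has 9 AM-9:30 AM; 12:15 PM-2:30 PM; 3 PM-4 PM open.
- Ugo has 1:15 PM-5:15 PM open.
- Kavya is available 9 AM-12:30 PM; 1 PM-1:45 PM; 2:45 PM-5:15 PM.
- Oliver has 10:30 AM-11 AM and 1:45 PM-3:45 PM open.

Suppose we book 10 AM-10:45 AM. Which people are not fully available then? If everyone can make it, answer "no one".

Oliver, Ugo, Uma

Vera: free for 10:00-10:45. Uma: not fully free for 10:00-10:45. Ugo: not fully free for 10:00-10:45. Kavya: free for 10:00-10:45. Oliver: not fully free for 10:00-10:45.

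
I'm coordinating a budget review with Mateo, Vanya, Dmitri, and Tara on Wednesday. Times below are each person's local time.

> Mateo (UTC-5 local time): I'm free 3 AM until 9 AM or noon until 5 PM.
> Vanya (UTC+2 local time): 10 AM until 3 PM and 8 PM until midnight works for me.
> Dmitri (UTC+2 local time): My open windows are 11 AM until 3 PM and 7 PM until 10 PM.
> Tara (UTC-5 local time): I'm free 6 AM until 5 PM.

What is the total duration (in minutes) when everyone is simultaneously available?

240

Mateo in UTC: 08:00-14:00, 17:00-22:00 (add 5h to convert from UTC-5).
Vanya in UTC: 08:00-13:00, 18:00-22:00 (subtract 2h to convert from UTC+2).
Dmitri in UTC: 09:00-13:00, 17:00-20:00 (subtract 2h to convert from UTC+2).
Tara in UTC: 11:00-22:00 (add 5h to convert from UTC-5).
Mateo ∩ Vanya: 08:00-13:00, 18:00-22:00.
Mateo ∩ Vanya ∩ Dmitri: 09:00-13:00, 18:00-20:00.
Mateo ∩ Vanya ∩ Dmitri ∩ Tara: 11:00-13:00, 18:00-20:00.
Summing the common windows: 120 + 120 = 240 minutes.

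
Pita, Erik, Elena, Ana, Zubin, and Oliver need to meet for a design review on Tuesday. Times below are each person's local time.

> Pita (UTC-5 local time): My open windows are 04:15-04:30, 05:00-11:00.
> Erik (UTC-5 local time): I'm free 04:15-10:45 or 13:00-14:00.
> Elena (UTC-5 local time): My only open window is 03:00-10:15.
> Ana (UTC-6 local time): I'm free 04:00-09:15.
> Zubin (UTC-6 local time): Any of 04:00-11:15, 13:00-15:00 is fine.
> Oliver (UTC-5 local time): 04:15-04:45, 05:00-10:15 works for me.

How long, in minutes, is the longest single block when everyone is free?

315

Pita in UTC: 09:15-09:30, 10:00-16:00 (add 5h to convert from UTC-5).
Erik in UTC: 09:15-15:45, 18:00-19:00 (add 5h to convert from UTC-5).
Elena in UTC: 08:00-15:15 (add 5h to convert from UTC-5).
Ana in UTC: 10:00-15:15 (add 6h to convert from UTC-6).
Zubin in UTC: 10:00-17:15, 19:00-21:00 (add 6h to convert from UTC-6).
Oliver in UTC: 09:15-09:45, 10:00-15:15 (add 5h to convert from UTC-5).
Pita ∩ Erik: 09:15-09:30, 10:00-15:45.
Pita ∩ Erik ∩ Elena: 09:15-09:30, 10:00-15:15.
Pita ∩ Erik ∩ Elena ∩ Ana: 10:00-15:15.
Pita ∩ Erik ∩ Elena ∩ Ana ∩ Zubin: 10:00-15:15.
Pita ∩ Erik ∩ Elena ∩ Ana ∩ Zubin ∩ Oliver: 10:00-15:15.
The longest is 10:00-15:15 at 315 minutes.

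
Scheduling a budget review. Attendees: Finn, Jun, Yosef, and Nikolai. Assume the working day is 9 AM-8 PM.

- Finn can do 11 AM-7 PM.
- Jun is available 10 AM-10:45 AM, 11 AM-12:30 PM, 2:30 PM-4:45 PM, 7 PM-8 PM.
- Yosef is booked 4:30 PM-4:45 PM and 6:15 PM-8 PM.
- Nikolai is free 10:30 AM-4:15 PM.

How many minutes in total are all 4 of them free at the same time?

195

Finn free: 11:00-19:00.
Jun free: 10:00-10:45, 11:00-12:30, 14:30-16:45, 19:00-20:00.
Yosef free: 09:00-16:30, 16:45-18:15 (invert busy blocks within the working day).
Nikolai free: 10:30-16:15.
Finn ∩ Jun: 11:00-12:30, 14:30-16:45.
Finn ∩ Jun ∩ Yosef: 11:00-12:30, 14:30-16:30.
Finn ∩ Jun ∩ Yosef ∩ Nikolai: 11:00-12:30, 14:30-16:15.
Summing the common windows: 90 + 105 = 195 minutes.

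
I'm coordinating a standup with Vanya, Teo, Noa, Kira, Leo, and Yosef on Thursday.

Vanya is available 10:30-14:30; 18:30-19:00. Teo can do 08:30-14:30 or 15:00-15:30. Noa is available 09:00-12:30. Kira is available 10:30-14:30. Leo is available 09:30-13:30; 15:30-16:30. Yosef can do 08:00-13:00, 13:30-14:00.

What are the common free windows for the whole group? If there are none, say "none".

Vanya ∩ Teo: 10:30-14:30.
Vanya ∩ Teo ∩ Noa: 10:30-12:30.
Vanya ∩ Teo ∩ Noa ∩ Kira: 10:30-12:30.
Vanya ∩ Teo ∩ Noa ∩ Kira ∩ Leo: 10:30-12:30.
Vanya ∩ Teo ∩ Noa ∩ Kira ∩ Leo ∩ Yosef: 10:30-12:30.

10:30-12:30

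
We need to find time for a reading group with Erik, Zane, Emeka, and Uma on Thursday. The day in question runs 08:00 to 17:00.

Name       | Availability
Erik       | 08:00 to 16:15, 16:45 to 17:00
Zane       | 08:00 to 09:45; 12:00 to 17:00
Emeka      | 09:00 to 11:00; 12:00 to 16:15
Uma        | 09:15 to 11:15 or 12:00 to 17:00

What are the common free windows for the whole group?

Erik ∩ Zane: 08:00-09:45, 12:00-16:15, 16:45-17:00.
Erik ∩ Zane ∩ Emeka: 09:00-09:45, 12:00-16:15.
Erik ∩ Zane ∩ Emeka ∩ Uma: 09:15-09:45, 12:00-16:15.

09:15-09:45, 12:00-16:15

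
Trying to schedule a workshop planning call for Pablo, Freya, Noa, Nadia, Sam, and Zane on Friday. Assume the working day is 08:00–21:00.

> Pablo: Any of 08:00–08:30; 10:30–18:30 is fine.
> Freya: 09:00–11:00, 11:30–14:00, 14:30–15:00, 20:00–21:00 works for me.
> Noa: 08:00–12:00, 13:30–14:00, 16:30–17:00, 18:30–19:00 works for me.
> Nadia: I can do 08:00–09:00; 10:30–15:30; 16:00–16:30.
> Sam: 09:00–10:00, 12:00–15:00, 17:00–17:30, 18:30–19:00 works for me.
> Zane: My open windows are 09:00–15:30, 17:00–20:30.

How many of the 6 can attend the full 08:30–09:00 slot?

Noa and Nadia can make the full 08:30-09:00 slot — that's 2.

2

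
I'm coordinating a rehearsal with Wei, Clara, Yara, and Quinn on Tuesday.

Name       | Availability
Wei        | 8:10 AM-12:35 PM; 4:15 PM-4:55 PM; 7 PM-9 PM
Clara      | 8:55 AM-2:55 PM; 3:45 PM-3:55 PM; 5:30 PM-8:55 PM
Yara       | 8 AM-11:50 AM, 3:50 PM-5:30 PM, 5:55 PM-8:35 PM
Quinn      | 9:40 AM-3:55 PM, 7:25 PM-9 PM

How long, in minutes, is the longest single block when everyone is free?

130

Wei ∩ Clara: 08:55-12:35, 19:00-20:55.
Wei ∩ Clara ∩ Yara: 08:55-11:50, 19:00-20:35.
Wei ∩ Clara ∩ Yara ∩ Quinn: 09:40-11:50, 19:25-20:35.
The longest is 09:40-11:50 at 130 minutes.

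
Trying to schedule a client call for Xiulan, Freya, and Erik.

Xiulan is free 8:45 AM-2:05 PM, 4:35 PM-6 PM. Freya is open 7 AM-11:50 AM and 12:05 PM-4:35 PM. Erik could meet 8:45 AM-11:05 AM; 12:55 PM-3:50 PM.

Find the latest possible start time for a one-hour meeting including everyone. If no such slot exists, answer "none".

13:05

Xiulan ∩ Freya: 08:45-11:50, 12:05-14:05.
Xiulan ∩ Freya ∩ Erik: 08:45-11:05, 12:55-14:05.
The last common window of at least 60 minutes is 12:55-14:05; a 60-minute meeting can start as late as 13:05 and still end by 14:05.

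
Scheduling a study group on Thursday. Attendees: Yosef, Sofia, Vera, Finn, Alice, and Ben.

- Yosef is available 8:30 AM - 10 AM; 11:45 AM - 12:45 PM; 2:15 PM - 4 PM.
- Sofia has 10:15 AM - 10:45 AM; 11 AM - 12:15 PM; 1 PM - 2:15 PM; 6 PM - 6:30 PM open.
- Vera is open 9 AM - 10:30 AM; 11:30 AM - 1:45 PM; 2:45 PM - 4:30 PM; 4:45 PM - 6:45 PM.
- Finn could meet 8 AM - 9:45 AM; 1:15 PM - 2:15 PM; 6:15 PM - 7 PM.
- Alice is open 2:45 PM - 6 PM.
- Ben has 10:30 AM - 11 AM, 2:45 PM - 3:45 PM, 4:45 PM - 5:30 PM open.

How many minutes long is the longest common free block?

0

Yosef ∩ Sofia: 11:45-12:15.
Yosef ∩ Sofia ∩ Vera: 11:45-12:15.
Yosef ∩ Sofia ∩ Vera ∩ Finn: ∅.
Yosef ∩ Sofia ∩ Vera ∩ Finn ∩ Alice: ∅.
Yosef ∩ Sofia ∩ Vera ∩ Finn ∩ Alice ∩ Ben: ∅.
There is no time when everyone is free.
No common window exists, so the longest block is 0 minutes.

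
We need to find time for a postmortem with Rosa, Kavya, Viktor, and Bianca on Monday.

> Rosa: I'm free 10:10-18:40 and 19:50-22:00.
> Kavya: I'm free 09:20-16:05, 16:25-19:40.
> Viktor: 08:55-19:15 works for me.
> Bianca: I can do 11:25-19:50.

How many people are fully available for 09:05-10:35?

Viktor can make the full 09:05-10:35 slot — that's 1.

1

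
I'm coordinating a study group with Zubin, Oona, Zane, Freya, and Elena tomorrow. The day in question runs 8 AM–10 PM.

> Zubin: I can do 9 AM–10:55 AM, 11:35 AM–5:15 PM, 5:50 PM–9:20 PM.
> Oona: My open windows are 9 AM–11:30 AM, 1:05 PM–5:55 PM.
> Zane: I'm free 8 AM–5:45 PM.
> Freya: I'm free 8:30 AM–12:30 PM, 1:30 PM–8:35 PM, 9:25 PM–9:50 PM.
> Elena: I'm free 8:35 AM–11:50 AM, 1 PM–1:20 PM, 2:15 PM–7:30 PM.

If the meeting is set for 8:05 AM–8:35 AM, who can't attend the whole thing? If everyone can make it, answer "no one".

Elena, Freya, Oona, Zubin

Zubin: not fully free for 08:05-08:35. Oona: not fully free for 08:05-08:35. Zane: free for 08:05-08:35. Freya: not fully free for 08:05-08:35. Elena: not fully free for 08:05-08:35.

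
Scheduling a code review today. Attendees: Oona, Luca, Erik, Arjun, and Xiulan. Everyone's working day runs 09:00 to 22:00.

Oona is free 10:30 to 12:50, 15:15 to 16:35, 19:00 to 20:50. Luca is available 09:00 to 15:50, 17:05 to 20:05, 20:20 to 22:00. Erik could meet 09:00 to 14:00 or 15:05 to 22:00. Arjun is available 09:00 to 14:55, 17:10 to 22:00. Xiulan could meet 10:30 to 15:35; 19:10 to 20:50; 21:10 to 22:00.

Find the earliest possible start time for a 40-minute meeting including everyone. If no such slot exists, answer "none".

10:30

Oona ∩ Luca: 10:30-12:50, 15:15-15:50, 19:00-20:05, 20:20-20:50.
Oona ∩ Luca ∩ Erik: 10:30-12:50, 15:15-15:50, 19:00-20:05, 20:20-20:50.
Oona ∩ Luca ∩ Erik ∩ Arjun: 10:30-12:50, 19:00-20:05, 20:20-20:50.
Oona ∩ Luca ∩ Erik ∩ Arjun ∩ Xiulan: 10:30-12:50, 19:10-20:05, 20:20-20:50.
So the common availability across everyone is 10:30-12:50, 19:10-20:05, 20:20-20:50.
The first common window of at least 40 minutes is 10:30-12:50, so the earliest start is 10:30.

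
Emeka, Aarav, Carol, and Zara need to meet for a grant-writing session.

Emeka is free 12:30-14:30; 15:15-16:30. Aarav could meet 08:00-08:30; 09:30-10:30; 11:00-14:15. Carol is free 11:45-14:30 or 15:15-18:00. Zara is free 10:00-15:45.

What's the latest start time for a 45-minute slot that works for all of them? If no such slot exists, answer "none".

Emeka ∩ Aarav: 12:30-14:15.
Emeka ∩ Aarav ∩ Carol: 12:30-14:15.
Emeka ∩ Aarav ∩ Carol ∩ Zara: 12:30-14:15.
The last common window of at least 45 minutes is 12:30-14:15; a 45-minute meeting can start as late as 13:30 and still end by 14:15.

13:30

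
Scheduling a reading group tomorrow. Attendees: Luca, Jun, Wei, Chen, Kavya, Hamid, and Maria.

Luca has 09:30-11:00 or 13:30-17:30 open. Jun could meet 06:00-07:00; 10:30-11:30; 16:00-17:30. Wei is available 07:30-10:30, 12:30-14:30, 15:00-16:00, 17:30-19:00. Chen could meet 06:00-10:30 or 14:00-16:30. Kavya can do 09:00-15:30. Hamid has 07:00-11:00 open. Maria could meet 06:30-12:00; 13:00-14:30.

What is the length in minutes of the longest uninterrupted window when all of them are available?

0

Luca ∩ Jun: 10:30-11:00, 16:00-17:30.
Luca ∩ Jun ∩ Wei: ∅.
Luca ∩ Jun ∩ Wei ∩ Chen: ∅.
Luca ∩ Jun ∩ Wei ∩ Chen ∩ Kavya: ∅.
Luca ∩ Jun ∩ Wei ∩ Chen ∩ Kavya ∩ Hamid: ∅.
Luca ∩ Jun ∩ Wei ∩ Chen ∩ Kavya ∩ Hamid ∩ Maria: ∅.
There is no time when everyone is free.
No common window exists, so the longest block is 0 minutes.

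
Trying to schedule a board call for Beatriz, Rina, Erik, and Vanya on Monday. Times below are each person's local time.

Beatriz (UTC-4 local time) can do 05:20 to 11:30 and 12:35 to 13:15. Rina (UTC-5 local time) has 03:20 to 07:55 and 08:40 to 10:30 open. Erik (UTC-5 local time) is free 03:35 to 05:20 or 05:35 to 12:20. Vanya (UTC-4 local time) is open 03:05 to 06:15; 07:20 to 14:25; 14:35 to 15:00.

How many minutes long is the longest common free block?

110

Beatriz in UTC: 09:20-15:30, 16:35-17:15 (add 4h to convert from UTC-4).
Rina in UTC: 08:20-12:55, 13:40-15:30 (add 5h to convert from UTC-5).
Erik in UTC: 08:35-10:20, 10:35-17:20 (add 5h to convert from UTC-5).
Vanya in UTC: 07:05-10:15, 11:20-18:25, 18:35-19:00 (add 4h to convert from UTC-4).
Beatriz ∩ Rina: 09:20-12:55, 13:40-15:30.
Beatriz ∩ Rina ∩ Erik: 09:20-10:20, 10:35-12:55, 13:40-15:30.
Beatriz ∩ Rina ∩ Erik ∩ Vanya: 09:20-10:15, 11:20-12:55, 13:40-15:30.
The longest is 13:40-15:30 at 110 minutes.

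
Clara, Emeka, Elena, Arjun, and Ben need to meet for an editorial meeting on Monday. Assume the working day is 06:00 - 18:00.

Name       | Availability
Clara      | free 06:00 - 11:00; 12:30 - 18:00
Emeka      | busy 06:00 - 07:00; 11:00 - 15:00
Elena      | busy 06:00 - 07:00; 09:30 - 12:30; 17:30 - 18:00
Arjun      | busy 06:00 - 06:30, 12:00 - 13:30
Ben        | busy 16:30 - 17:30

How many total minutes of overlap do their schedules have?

240

Clara free: 06:00-11:00, 12:30-18:00.
Emeka free: 07:00-11:00, 15:00-18:00 (invert busy blocks within the working day).
Elena free: 07:00-09:30, 12:30-17:30 (invert busy blocks within the working day).
Arjun free: 06:30-12:00, 13:30-18:00 (invert busy blocks within the working day).
Ben free: 06:00-16:30, 17:30-18:00 (invert busy blocks within the working day).
Clara ∩ Emeka: 07:00-11:00, 15:00-18:00.
Clara ∩ Emeka ∩ Elena: 07:00-09:30, 15:00-17:30.
Clara ∩ Emeka ∩ Elena ∩ Arjun: 07:00-09:30, 15:00-17:30.
Clara ∩ Emeka ∩ Elena ∩ Arjun ∩ Ben: 07:00-09:30, 15:00-16:30.
Summing the common windows: 150 + 90 = 240 minutes.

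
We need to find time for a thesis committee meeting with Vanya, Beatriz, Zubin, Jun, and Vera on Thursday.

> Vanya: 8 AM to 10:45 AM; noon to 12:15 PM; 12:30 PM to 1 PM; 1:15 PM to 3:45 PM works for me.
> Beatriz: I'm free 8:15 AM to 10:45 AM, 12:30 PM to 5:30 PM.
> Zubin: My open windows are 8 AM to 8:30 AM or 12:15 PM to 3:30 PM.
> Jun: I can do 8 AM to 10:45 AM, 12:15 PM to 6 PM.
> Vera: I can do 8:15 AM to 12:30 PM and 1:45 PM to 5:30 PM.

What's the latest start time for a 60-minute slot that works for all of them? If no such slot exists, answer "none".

14:30

Vanya ∩ Beatriz: 08:15-10:45, 12:30-13:00, 13:15-15:45.
Vanya ∩ Beatriz ∩ Zubin: 08:15-08:30, 12:30-13:00, 13:15-15:30.
Vanya ∩ Beatriz ∩ Zubin ∩ Jun: 08:15-08:30, 12:30-13:00, 13:15-15:30.
Vanya ∩ Beatriz ∩ Zubin ∩ Jun ∩ Vera: 08:15-08:30, 13:45-15:30.
The last common window of at least 60 minutes is 13:45-15:30; a 60-minute meeting can start as late as 14:30 and still end by 15:30.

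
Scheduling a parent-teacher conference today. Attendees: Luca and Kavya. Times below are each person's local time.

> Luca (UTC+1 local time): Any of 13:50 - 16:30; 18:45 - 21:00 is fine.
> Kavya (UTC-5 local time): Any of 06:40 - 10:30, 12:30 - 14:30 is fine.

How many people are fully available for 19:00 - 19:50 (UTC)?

1

Luca in UTC: 12:50-15:30, 17:45-20:00 (subtract 1h to convert from UTC+1).
Kavya in UTC: 11:40-15:30, 17:30-19:30 (add 5h to convert from UTC-5).
Luca can make the full 19:00-19:50 slot — that's 1.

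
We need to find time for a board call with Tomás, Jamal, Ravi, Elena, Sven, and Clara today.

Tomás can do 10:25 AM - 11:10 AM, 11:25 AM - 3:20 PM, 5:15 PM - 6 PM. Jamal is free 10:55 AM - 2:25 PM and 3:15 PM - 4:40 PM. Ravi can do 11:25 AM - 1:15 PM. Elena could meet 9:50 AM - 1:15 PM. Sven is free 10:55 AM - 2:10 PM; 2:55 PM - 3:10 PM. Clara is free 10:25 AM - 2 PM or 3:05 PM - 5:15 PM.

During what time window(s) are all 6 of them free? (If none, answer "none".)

Tomás ∩ Jamal: 10:55-11:10, 11:25-14:25, 15:15-15:20.
Tomás ∩ Jamal ∩ Ravi: 11:25-13:15.
Tomás ∩ Jamal ∩ Ravi ∩ Elena: 11:25-13:15.
Tomás ∩ Jamal ∩ Ravi ∩ Elena ∩ Sven: 11:25-13:15.
Tomás ∩ Jamal ∩ Ravi ∩ Elena ∩ Sven ∩ Clara: 11:25-13:15.
Those are the intersection windows.

11:25-13:15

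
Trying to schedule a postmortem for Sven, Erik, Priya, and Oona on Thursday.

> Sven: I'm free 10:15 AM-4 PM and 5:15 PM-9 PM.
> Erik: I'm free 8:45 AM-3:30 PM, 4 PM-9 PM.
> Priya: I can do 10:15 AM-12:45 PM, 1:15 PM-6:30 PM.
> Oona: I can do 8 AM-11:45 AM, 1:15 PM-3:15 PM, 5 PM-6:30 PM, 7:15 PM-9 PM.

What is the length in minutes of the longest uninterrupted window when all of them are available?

120

Sven ∩ Erik: 10:15-15:30, 17:15-21:00.
Sven ∩ Erik ∩ Priya: 10:15-12:45, 13:15-15:30, 17:15-18:30.
Sven ∩ Erik ∩ Priya ∩ Oona: 10:15-11:45, 13:15-15:15, 17:15-18:30.
Those are the intersection windows.
The longest is 13:15-15:15 at 120 minutes.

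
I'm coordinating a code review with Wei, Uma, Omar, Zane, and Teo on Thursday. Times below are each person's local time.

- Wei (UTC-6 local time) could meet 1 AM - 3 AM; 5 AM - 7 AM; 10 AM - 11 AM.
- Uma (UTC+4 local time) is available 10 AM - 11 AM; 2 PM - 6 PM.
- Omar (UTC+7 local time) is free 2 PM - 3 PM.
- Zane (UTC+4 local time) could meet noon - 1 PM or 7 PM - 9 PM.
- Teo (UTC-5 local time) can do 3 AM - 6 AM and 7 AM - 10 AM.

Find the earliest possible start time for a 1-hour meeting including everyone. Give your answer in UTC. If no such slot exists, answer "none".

Wei in UTC: 07:00-09:00, 11:00-13:00, 16:00-17:00 (add 6h to convert from UTC-6).
Uma in UTC: 06:00-07:00, 10:00-14:00 (subtract 4h to convert from UTC+4).
Omar in UTC: 07:00-08:00 (subtract 7h to convert from UTC+7).
Zane in UTC: 08:00-09:00, 15:00-17:00 (subtract 4h to convert from UTC+4).
Teo in UTC: 08:00-11:00, 12:00-15:00 (add 5h to convert from UTC-5).
Wei ∩ Uma: 11:00-13:00.
Wei ∩ Uma ∩ Omar: ∅.
Wei ∩ Uma ∩ Omar ∩ Zane: ∅.
Wei ∩ Uma ∩ Omar ∩ Zane ∩ Teo: ∅.
There is no time when everyone is free.
No common window is at least 60 minutes long.

none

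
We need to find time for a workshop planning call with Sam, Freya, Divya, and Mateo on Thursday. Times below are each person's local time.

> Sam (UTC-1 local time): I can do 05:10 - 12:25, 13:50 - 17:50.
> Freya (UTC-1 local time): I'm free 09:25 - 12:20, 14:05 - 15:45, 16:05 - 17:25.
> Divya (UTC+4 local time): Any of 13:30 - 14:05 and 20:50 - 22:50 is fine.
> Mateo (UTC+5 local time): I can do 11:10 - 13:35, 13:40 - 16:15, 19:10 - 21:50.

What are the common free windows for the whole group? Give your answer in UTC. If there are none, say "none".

none

Sam in UTC: 06:10-13:25, 14:50-18:50 (add 1h to convert from UTC-1).
Freya in UTC: 10:25-13:20, 15:05-16:45, 17:05-18:25 (add 1h to convert from UTC-1).
Divya in UTC: 09:30-10:05, 16:50-18:50 (subtract 4h to convert from UTC+4).
Mateo in UTC: 06:10-08:35, 08:40-11:15, 14:10-16:50 (subtract 5h to convert from UTC+5).
Sam ∩ Freya: 10:25-13:20, 15:05-16:45, 17:05-18:25.
Sam ∩ Freya ∩ Divya: 17:05-18:25.
Sam ∩ Freya ∩ Divya ∩ Mateo: ∅.
There is no time when everyone is free.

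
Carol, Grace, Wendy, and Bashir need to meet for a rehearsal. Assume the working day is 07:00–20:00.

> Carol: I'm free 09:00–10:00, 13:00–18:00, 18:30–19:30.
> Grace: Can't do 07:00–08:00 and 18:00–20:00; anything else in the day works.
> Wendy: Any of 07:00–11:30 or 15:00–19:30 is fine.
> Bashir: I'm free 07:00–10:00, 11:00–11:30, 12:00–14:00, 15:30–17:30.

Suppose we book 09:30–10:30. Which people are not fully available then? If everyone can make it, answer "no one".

Bashir, Carol

Carol free: 09:00-10:00, 13:00-18:00, 18:30-19:30.
Grace free: 08:00-18:00 (invert busy blocks within the working day).
Wendy free: 07:00-11:30, 15:00-19:30.
Bashir free: 07:00-10:00, 11:00-11:30, 12:00-14:00, 15:30-17:30.
Carol: not fully free for 09:30-10:30. Grace: free for 09:30-10:30. Wendy: free for 09:30-10:30. Bashir: not fully free for 09:30-10:30.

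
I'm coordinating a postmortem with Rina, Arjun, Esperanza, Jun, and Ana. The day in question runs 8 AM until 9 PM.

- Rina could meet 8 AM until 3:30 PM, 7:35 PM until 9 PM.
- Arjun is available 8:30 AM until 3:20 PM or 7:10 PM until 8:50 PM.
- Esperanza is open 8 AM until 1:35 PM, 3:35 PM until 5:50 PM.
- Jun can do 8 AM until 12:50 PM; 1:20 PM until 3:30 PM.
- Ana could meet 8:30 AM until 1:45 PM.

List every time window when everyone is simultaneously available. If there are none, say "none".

08:30-12:50, 13:20-13:35

Rina ∩ Arjun: 08:30-15:20, 19:35-20:50.
Rina ∩ Arjun ∩ Esperanza: 08:30-13:35.
Rina ∩ Arjun ∩ Esperanza ∩ Jun: 08:30-12:50, 13:20-13:35.
Rina ∩ Arjun ∩ Esperanza ∩ Jun ∩ Ana: 08:30-12:50, 13:20-13:35.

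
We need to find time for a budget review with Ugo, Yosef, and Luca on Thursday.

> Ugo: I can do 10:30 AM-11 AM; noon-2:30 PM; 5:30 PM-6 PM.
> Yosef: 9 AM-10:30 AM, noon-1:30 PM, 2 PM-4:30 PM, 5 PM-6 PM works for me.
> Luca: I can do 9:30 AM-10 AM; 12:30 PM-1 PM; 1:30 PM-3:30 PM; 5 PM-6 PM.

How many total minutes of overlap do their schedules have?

90

Ugo ∩ Yosef: 12:00-13:30, 14:00-14:30, 17:30-18:00.
Ugo ∩ Yosef ∩ Luca: 12:30-13:00, 14:00-14:30, 17:30-18:00.
Summing the common windows: 30 + 30 + 30 = 90 minutes.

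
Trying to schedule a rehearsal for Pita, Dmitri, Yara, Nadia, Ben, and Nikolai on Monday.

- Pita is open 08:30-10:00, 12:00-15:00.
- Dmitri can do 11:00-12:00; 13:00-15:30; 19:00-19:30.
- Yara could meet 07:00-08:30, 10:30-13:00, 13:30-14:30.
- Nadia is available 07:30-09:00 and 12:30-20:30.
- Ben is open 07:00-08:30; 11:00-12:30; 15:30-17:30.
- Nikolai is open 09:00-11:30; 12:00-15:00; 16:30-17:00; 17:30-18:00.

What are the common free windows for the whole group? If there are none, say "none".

none

Pita ∩ Dmitri: 13:00-15:00.
Pita ∩ Dmitri ∩ Yara: 13:30-14:30.
Pita ∩ Dmitri ∩ Yara ∩ Nadia: 13:30-14:30.
Pita ∩ Dmitri ∩ Yara ∩ Nadia ∩ Ben: ∅.
Pita ∩ Dmitri ∩ Yara ∩ Nadia ∩ Ben ∩ Nikolai: ∅.
There is no time when everyone is free.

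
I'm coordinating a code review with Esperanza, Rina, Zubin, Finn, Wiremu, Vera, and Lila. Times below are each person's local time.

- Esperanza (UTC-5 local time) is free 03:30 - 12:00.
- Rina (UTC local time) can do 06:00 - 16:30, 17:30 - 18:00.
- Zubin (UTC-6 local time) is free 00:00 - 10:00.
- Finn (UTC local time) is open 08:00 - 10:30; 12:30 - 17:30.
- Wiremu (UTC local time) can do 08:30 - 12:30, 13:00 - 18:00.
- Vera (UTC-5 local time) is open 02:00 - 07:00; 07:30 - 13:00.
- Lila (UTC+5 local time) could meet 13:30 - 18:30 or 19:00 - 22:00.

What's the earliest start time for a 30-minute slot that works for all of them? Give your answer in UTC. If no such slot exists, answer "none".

Esperanza in UTC: 08:30-17:00 (add 5h to convert from UTC-5).
Rina in UTC: 06:00-16:30, 17:30-18:00.
Zubin in UTC: 06:00-16:00 (add 6h to convert from UTC-6).
Finn in UTC: 08:00-10:30, 12:30-17:30.
Wiremu in UTC: 08:30-12:30, 13:00-18:00.
Vera in UTC: 07:00-12:00, 12:30-18:00 (add 5h to convert from UTC-5).
Lila in UTC: 08:30-13:30, 14:00-17:00 (subtract 5h to convert from UTC+5).
Esperanza ∩ Rina: 08:30-16:30.
Esperanza ∩ Rina ∩ Zubin: 08:30-16:00.
Esperanza ∩ Rina ∩ Zubin ∩ Finn: 08:30-10:30, 12:30-16:00.
Esperanza ∩ Rina ∩ Zubin ∩ Finn ∩ Wiremu: 08:30-10:30, 13:00-16:00.
Esperanza ∩ Rina ∩ Zubin ∩ Finn ∩ Wiremu ∩ Vera: 08:30-10:30, 13:00-16:00.
Esperanza ∩ Rina ∩ Zubin ∩ Finn ∩ Wiremu ∩ Vera ∩ Lila: 08:30-10:30, 13:00-13:30, 14:00-16:00.
Those are the intersection windows.
The first common window of at least 30 minutes is 08:30-10:30, so the earliest start is 08:30.

08:30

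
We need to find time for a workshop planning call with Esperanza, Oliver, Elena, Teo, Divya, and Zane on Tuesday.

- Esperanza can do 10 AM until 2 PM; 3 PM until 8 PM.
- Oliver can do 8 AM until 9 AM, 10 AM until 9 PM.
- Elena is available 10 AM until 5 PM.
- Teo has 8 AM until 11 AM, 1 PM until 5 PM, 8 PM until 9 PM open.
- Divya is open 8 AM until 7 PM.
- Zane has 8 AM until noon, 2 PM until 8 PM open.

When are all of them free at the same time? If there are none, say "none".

Esperanza ∩ Oliver: 10:00-14:00, 15:00-20:00.
Esperanza ∩ Oliver ∩ Elena: 10:00-14:00, 15:00-17:00.
Esperanza ∩ Oliver ∩ Elena ∩ Teo: 10:00-11:00, 13:00-14:00, 15:00-17:00.
Esperanza ∩ Oliver ∩ Elena ∩ Teo ∩ Divya: 10:00-11:00, 13:00-14:00, 15:00-17:00.
Esperanza ∩ Oliver ∩ Elena ∩ Teo ∩ Divya ∩ Zane: 10:00-11:00, 15:00-17:00.

10:00-11:00, 15:00-17:00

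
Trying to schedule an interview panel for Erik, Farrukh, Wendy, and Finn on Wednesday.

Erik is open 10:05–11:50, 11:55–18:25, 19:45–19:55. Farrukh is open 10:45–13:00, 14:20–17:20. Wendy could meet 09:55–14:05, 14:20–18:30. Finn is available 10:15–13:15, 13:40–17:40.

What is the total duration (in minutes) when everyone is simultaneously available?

Erik ∩ Farrukh: 10:45-11:50, 11:55-13:00, 14:20-17:20.
Erik ∩ Farrukh ∩ Wendy: 10:45-11:50, 11:55-13:00, 14:20-17:20.
Erik ∩ Farrukh ∩ Wendy ∩ Finn: 10:45-11:50, 11:55-13:00, 14:20-17:20.
Summing the common windows: 65 + 65 + 180 = 310 minutes.

310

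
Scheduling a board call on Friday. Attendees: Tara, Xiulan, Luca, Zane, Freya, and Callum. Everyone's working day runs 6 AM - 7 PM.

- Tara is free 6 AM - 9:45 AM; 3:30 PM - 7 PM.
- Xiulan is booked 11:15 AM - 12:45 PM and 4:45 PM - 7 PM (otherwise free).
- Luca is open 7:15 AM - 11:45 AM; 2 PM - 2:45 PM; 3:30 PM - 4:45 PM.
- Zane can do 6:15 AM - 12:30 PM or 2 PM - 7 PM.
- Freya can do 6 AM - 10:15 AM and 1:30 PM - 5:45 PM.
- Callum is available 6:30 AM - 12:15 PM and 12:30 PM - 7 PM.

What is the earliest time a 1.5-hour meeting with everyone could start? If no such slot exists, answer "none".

Tara free: 06:00-09:45, 15:30-19:00.
Xiulan free: 06:00-11:15, 12:45-16:45 (invert busy blocks within the working day).
Luca free: 07:15-11:45, 14:00-14:45, 15:30-16:45.
Zane free: 06:15-12:30, 14:00-19:00.
Freya free: 06:00-10:15, 13:30-17:45.
Callum free: 06:30-12:15, 12:30-19:00.
Tara ∩ Xiulan: 06:00-09:45, 15:30-16:45.
Tara ∩ Xiulan ∩ Luca: 07:15-09:45, 15:30-16:45.
Tara ∩ Xiulan ∩ Luca ∩ Zane: 07:15-09:45, 15:30-16:45.
Tara ∩ Xiulan ∩ Luca ∩ Zane ∩ Freya: 07:15-09:45, 15:30-16:45.
Tara ∩ Xiulan ∩ Luca ∩ Zane ∩ Freya ∩ Callum: 07:15-09:45, 15:30-16:45.
The first common window of at least 90 minutes is 07:15-09:45, so the earliest start is 07:15.

07:15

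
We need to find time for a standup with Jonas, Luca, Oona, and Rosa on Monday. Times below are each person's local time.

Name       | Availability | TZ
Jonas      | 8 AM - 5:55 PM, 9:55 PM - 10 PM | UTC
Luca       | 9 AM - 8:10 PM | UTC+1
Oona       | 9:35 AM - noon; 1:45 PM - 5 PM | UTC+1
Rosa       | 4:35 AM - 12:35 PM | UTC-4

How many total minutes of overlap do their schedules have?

Jonas in UTC: 08:00-17:55, 21:55-22:00.
Luca in UTC: 08:00-19:10 (subtract 1h to convert from UTC+1).
Oona in UTC: 08:35-11:00, 12:45-16:00 (subtract 1h to convert from UTC+1).
Rosa in UTC: 08:35-16:35 (add 4h to convert from UTC-4).
Jonas ∩ Luca: 08:00-17:55.
Jonas ∩ Luca ∩ Oona: 08:35-11:00, 12:45-16:00.
Jonas ∩ Luca ∩ Oona ∩ Rosa: 08:35-11:00, 12:45-16:00.
Summing the common windows: 145 + 195 = 340 minutes.

340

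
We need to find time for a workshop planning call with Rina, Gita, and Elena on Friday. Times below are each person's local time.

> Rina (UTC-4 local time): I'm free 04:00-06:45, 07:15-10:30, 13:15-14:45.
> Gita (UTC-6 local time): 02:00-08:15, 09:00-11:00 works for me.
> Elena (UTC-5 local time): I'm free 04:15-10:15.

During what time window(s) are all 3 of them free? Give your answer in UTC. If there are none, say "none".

09:15-10:45, 11:15-14:15

Rina in UTC: 08:00-10:45, 11:15-14:30, 17:15-18:45 (add 4h to convert from UTC-4).
Gita in UTC: 08:00-14:15, 15:00-17:00 (add 6h to convert from UTC-6).
Elena in UTC: 09:15-15:15 (add 5h to convert from UTC-5).
Rina ∩ Gita: 08:00-10:45, 11:15-14:15.
Rina ∩ Gita ∩ Elena: 09:15-10:45, 11:15-14:15.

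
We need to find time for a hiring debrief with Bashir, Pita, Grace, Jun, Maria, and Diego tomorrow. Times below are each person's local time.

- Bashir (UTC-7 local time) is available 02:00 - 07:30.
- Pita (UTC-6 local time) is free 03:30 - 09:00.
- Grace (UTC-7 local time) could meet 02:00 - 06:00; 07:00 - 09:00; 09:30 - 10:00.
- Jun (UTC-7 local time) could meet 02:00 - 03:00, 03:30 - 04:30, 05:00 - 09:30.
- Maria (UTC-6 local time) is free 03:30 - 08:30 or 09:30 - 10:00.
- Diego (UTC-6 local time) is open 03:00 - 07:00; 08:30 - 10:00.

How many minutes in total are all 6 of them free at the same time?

150

Bashir in UTC: 09:00-14:30 (add 7h to convert from UTC-7).
Pita in UTC: 09:30-15:00 (add 6h to convert from UTC-6).
Grace in UTC: 09:00-13:00, 14:00-16:00, 16:30-17:00 (add 7h to convert from UTC-7).
Jun in UTC: 09:00-10:00, 10:30-11:30, 12:00-16:30 (add 7h to convert from UTC-7).
Maria in UTC: 09:30-14:30, 15:30-16:00 (add 6h to convert from UTC-6).
Diego in UTC: 09:00-13:00, 14:30-16:00 (add 6h to convert from UTC-6).
Bashir ∩ Pita: 09:30-14:30.
Bashir ∩ Pita ∩ Grace: 09:30-13:00, 14:00-14:30.
Bashir ∩ Pita ∩ Grace ∩ Jun: 09:30-10:00, 10:30-11:30, 12:00-13:00, 14:00-14:30.
Bashir ∩ Pita ∩ Grace ∩ Jun ∩ Maria: 09:30-10:00, 10:30-11:30, 12:00-13:00, 14:00-14:30.
Bashir ∩ Pita ∩ Grace ∩ Jun ∩ Maria ∩ Diego: 09:30-10:00, 10:30-11:30, 12:00-13:00.
Summing the common windows: 30 + 60 + 60 = 150 minutes.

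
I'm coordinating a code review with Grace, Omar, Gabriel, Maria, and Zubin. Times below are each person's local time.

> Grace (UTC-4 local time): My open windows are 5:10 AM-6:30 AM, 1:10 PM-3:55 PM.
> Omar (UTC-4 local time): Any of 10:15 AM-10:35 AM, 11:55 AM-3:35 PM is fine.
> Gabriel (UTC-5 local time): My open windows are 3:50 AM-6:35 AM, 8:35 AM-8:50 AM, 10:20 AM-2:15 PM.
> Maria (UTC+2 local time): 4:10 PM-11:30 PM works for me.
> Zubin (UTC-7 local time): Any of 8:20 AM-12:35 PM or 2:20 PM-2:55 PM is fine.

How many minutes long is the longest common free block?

Grace in UTC: 09:10-10:30, 17:10-19:55 (add 4h to convert from UTC-4).
Omar in UTC: 14:15-14:35, 15:55-19:35 (add 4h to convert from UTC-4).
Gabriel in UTC: 08:50-11:35, 13:35-13:50, 15:20-19:15 (add 5h to convert from UTC-5).
Maria in UTC: 14:10-21:30 (subtract 2h to convert from UTC+2).
Zubin in UTC: 15:20-19:35, 21:20-21:55 (add 7h to convert from UTC-7).
Grace ∩ Omar: 17:10-19:35.
Grace ∩ Omar ∩ Gabriel: 17:10-19:15.
Grace ∩ Omar ∩ Gabriel ∩ Maria: 17:10-19:15.
Grace ∩ Omar ∩ Gabriel ∩ Maria ∩ Zubin: 17:10-19:15.
Those are the intersection windows.
The longest is 17:10-19:15 at 125 minutes.

125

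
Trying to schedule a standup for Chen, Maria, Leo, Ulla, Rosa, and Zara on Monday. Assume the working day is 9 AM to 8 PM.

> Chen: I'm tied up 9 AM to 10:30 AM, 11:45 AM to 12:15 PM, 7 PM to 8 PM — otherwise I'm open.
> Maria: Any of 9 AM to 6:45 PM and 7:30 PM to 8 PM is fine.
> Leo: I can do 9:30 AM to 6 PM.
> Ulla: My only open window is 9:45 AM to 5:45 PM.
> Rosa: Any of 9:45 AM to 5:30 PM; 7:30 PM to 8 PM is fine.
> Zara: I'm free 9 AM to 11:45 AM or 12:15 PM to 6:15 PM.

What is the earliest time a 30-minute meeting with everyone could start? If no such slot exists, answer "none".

Chen free: 10:30-11:45, 12:15-19:00 (invert busy blocks within the working day).
Maria free: 09:00-18:45, 19:30-20:00.
Leo free: 09:30-18:00.
Ulla free: 09:45-17:45.
Rosa free: 09:45-17:30, 19:30-20:00.
Zara free: 09:00-11:45, 12:15-18:15.
Chen ∩ Maria: 10:30-11:45, 12:15-18:45.
Chen ∩ Maria ∩ Leo: 10:30-11:45, 12:15-18:00.
Chen ∩ Maria ∩ Leo ∩ Ulla: 10:30-11:45, 12:15-17:45.
Chen ∩ Maria ∩ Leo ∩ Ulla ∩ Rosa: 10:30-11:45, 12:15-17:30.
Chen ∩ Maria ∩ Leo ∩ Ulla ∩ Rosa ∩ Zara: 10:30-11:45, 12:15-17:30.
The first common window of at least 30 minutes is 10:30-11:45, so the earliest start is 10:30.

10:30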